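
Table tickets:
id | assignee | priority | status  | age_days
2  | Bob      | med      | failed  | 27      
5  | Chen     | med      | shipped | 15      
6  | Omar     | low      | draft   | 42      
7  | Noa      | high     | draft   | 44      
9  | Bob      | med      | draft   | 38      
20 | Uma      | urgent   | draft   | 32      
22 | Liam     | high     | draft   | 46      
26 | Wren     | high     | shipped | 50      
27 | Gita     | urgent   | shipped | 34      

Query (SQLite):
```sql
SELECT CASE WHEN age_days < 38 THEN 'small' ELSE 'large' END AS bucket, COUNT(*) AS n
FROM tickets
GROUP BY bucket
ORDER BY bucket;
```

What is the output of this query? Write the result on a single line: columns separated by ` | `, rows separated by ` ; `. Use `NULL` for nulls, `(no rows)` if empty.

large | 5 ; small | 4

Bucket rows by age_days < 38 → 'small' else 'large'; count each bucket.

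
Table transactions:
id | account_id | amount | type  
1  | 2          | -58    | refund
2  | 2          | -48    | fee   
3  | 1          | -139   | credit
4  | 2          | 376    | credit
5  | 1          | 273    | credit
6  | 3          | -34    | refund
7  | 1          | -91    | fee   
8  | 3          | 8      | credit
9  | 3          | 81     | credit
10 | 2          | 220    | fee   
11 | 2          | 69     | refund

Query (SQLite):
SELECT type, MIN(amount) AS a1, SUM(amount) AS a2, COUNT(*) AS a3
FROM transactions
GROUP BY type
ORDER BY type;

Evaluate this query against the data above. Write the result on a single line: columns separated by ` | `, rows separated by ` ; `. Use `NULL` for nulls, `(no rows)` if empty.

credit | -139 | 599 | 5 ; fee | -91 | 81 | 3 ; refund | -58 | -23 | 3

Group transactions by type.
Per group compute: MIN(amount), SUM(amount), COUNT(*).
  credit: ids {3, 4, 5, 8, 9} → MIN(amount)=-139, SUM(amount)=599, COUNT(*)=5
  fee: ids {2, 7, 10} → MIN(amount)=-91, SUM(amount)=81, COUNT(*)=3
  refund: ids {1, 6, 11} → MIN(amount)=-58, SUM(amount)=-23, COUNT(*)=3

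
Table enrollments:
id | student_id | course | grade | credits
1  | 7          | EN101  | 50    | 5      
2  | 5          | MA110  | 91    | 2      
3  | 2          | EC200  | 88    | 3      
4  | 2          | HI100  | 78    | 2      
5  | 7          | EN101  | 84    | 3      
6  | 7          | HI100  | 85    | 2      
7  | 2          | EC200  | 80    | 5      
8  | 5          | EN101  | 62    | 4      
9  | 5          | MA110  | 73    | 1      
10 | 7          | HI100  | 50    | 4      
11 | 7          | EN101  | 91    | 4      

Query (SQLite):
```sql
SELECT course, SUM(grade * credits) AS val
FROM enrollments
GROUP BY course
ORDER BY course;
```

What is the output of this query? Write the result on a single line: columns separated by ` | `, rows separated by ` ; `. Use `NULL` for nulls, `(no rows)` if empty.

EC200 | 664 ; EN101 | 1114 ; HI100 | 526 ; MA110 | 255

For each row compute grade * credits.
Group by course; take SUM of the expression per group.
  EC200: ids {3, 7} → SUM(grade * credits)=664
  EN101: ids {1, 5, 8, 11} → SUM(grade * credits)=1114
  HI100: ids {4, 6, 10} → SUM(grade * credits)=526
  MA110: ids {2, 9} → SUM(grade * credits)=255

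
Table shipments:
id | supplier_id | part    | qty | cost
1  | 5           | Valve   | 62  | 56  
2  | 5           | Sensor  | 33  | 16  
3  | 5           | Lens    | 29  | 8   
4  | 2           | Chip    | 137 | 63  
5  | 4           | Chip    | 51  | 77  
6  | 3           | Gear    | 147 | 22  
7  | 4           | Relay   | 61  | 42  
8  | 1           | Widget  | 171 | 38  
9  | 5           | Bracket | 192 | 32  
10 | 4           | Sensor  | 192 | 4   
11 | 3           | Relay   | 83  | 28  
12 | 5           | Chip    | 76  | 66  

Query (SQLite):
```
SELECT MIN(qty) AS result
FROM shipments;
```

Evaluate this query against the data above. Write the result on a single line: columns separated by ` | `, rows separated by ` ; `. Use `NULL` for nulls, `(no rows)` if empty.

All qty values: [62, 33, 29, 137, 51, 147, 61, 171, 192, 192, 83, 76].
MIN of non-NULL values = 29.

29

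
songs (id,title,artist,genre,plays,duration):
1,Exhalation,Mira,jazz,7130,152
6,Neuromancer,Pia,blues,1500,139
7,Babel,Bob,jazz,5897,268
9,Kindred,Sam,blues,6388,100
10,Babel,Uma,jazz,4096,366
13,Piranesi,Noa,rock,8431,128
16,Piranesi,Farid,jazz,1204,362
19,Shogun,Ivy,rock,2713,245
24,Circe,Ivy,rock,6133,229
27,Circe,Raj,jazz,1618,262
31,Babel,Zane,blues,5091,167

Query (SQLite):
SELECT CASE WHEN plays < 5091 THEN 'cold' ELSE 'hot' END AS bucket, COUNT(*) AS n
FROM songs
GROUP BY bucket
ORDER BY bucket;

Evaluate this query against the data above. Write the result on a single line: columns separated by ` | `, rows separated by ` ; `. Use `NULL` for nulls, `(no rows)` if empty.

Bucket rows by plays < 5091 → 'cold' else 'hot'; count each bucket.

cold | 5 ; hot | 6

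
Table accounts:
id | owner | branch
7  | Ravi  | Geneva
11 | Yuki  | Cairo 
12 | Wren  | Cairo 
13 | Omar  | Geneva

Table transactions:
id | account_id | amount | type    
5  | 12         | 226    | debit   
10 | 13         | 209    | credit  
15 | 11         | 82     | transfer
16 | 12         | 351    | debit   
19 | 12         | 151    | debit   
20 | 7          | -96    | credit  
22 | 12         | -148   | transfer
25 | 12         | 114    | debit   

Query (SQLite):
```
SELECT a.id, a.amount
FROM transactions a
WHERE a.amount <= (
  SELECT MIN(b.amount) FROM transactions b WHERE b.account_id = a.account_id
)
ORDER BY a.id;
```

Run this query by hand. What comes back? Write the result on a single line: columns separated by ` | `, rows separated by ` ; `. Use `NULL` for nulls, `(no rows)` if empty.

10 | 209 ; 15 | 82 ; 20 | -96 ; 22 | -148

For each transactions row a, compute MIN(amount) over rows sharing a.account_id.
Keep row a if a.amount <= that per-group MIN.
  account_id=7: MIN(amount) = -96
  account_id=11: MIN(amount) = 82
  account_id=12: MIN(amount) = -148
  account_id=13: MIN(amount) = 209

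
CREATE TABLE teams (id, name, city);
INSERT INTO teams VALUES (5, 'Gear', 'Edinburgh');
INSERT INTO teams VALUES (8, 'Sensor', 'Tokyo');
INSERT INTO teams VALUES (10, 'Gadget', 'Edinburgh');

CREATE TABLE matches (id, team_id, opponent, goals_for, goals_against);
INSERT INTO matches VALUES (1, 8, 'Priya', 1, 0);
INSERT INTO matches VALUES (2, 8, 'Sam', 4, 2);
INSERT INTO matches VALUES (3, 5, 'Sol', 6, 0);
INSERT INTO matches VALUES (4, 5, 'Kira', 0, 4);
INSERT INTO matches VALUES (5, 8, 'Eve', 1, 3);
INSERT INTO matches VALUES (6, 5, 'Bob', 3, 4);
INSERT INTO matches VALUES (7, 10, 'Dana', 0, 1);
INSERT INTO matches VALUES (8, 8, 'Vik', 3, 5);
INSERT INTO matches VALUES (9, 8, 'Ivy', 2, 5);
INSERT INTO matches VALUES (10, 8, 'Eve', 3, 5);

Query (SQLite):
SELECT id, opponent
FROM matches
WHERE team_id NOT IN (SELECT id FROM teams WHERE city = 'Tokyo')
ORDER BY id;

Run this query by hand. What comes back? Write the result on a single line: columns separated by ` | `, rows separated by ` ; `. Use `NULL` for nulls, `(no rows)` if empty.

Inner query: teams.id where city = 'Tokyo'.
Outer: keep matches rows whose team_id is not in that set.
Inner query → {8}

3 | Sol ; 4 | Kira ; 6 | Bob ; 7 | Dana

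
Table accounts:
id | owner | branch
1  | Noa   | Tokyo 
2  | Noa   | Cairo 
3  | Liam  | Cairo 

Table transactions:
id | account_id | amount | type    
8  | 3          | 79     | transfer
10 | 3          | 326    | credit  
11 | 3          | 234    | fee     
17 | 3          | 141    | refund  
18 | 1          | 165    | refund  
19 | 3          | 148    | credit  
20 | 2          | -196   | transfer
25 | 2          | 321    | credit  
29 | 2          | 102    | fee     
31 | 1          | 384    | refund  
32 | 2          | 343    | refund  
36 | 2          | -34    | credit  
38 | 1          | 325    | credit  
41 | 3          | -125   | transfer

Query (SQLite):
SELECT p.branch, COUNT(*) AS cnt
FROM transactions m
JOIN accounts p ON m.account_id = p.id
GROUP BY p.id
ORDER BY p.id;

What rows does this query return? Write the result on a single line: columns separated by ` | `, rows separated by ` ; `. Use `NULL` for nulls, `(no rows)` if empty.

Tokyo | 3 ; Cairo | 5 ; Cairo | 6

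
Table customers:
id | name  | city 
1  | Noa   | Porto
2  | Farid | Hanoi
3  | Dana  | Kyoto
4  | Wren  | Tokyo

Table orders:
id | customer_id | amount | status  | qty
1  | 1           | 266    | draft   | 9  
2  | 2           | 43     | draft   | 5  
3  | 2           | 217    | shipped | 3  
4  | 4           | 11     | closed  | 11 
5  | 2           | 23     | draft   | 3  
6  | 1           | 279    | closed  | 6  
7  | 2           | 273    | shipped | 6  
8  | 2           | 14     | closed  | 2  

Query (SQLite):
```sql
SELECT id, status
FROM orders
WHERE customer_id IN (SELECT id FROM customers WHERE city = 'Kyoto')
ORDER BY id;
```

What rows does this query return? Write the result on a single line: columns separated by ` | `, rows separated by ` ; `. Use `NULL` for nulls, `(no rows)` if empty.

(no rows)

Inner query: customers.id where city = 'Kyoto'.
Outer: keep orders rows whose customer_id is in that set.
Inner query → {3}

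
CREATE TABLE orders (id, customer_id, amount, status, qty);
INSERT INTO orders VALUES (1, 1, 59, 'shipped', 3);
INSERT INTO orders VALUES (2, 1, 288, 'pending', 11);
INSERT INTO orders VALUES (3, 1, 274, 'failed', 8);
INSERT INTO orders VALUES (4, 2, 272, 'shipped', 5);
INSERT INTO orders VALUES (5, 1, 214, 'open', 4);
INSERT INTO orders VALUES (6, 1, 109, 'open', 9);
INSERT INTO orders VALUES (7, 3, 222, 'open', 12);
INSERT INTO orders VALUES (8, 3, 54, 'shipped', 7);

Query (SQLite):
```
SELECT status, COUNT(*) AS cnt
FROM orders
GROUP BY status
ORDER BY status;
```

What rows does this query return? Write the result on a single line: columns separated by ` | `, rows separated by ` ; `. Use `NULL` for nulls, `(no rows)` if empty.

failed | 1 ; open | 3 ; pending | 1 ; shipped | 3

Partition orders by status; compute COUNT(*) within each group.
  failed: ids {3} → COUNT(*)=1
  open: ids {5, 6, 7} → COUNT(*)=3
  pending: ids {2} → COUNT(*)=1
  shipped: ids {1, 4, 8} → COUNT(*)=3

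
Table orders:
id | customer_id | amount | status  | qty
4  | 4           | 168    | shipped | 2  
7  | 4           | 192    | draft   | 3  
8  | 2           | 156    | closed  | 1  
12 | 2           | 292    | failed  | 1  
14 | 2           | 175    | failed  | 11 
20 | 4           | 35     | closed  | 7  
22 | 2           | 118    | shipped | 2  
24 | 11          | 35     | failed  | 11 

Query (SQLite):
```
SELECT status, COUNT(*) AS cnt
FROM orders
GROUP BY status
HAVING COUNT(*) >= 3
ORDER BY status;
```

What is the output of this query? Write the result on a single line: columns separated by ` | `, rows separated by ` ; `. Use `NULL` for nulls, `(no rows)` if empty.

failed | 3

Partition orders by status; compute COUNT(*) within each group.
HAVING: keep groups with count ≥ 3.
  closed: ids {8, 20} → COUNT(*)=2
  draft: ids {7} → COUNT(*)=1
  failed: ids {12, 14, 24} → COUNT(*)=3
  shipped: ids {4, 22} → COUNT(*)=2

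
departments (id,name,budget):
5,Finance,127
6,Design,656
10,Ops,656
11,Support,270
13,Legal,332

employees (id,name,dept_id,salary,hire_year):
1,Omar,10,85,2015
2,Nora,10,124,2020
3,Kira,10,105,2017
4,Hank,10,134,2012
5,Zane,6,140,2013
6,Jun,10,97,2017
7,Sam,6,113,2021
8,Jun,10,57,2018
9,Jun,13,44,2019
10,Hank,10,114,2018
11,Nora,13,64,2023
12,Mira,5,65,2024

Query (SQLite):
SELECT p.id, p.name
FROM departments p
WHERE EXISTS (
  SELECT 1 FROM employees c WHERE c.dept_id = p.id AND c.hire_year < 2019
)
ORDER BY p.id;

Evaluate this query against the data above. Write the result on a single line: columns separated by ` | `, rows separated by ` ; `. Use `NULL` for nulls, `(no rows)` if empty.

6 | Design ; 10 | Ops

For each departments row, check whether any employees with matching dept_id has hire_year < 2019.
Keep rows where that is true.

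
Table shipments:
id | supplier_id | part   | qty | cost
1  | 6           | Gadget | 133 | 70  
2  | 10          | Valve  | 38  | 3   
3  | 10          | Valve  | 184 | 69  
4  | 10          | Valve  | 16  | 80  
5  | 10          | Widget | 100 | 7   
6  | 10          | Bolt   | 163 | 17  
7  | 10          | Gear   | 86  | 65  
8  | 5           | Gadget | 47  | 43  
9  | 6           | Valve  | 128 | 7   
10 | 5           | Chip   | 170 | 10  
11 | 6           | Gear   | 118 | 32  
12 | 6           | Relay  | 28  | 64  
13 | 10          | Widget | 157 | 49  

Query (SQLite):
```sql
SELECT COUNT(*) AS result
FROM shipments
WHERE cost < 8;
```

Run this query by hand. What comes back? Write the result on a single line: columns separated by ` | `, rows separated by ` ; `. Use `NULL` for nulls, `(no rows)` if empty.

3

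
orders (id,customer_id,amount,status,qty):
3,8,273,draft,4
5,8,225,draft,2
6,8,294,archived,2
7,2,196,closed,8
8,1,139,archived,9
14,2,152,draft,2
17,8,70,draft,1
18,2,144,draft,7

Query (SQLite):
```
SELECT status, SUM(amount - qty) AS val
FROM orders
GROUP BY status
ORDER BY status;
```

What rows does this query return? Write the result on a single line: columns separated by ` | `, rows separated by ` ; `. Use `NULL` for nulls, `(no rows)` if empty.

archived | 422 ; closed | 188 ; draft | 848

For each row compute amount - qty.
Group by status; take SUM of the expression per group.
  archived: ids {6, 8} → SUM(amount - qty)=422
  closed: ids {7} → SUM(amount - qty)=188
  draft: ids {3, 5, 14, 17, 18} → SUM(amount - qty)=848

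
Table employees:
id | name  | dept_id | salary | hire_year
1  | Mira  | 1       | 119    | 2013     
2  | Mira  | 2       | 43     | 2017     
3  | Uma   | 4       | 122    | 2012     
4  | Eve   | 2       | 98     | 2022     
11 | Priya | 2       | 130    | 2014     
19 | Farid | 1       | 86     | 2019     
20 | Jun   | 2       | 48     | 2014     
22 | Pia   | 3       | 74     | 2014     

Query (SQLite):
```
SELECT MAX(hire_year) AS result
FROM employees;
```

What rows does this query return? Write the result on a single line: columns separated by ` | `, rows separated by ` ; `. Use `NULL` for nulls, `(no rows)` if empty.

2022

All hire_year values: [2013, 2017, 2012, 2022, 2014, 2019, 2014, 2014].
MAX of non-NULL values = 2022.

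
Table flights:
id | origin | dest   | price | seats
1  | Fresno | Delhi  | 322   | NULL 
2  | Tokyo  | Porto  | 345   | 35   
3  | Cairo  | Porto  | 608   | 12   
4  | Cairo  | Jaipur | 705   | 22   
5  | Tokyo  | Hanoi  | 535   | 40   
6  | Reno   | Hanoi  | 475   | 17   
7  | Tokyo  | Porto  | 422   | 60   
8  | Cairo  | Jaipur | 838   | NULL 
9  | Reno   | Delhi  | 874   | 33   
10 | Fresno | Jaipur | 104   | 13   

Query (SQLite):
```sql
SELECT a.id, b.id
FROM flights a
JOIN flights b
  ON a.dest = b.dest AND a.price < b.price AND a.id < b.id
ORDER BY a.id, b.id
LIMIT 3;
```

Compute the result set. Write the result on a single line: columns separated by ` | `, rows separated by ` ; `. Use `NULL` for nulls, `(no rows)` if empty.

Pairs (a,b) with same dest, a.price < b.price, a.id < b.id.
dest groups: Delhi:{1,9} Hanoi:{5,6} Jaipur:{4,8,10} Porto:{2,3,7}
Ordered by (a.id, b.id); first 3.

1 | 9 ; 2 | 3 ; 2 | 7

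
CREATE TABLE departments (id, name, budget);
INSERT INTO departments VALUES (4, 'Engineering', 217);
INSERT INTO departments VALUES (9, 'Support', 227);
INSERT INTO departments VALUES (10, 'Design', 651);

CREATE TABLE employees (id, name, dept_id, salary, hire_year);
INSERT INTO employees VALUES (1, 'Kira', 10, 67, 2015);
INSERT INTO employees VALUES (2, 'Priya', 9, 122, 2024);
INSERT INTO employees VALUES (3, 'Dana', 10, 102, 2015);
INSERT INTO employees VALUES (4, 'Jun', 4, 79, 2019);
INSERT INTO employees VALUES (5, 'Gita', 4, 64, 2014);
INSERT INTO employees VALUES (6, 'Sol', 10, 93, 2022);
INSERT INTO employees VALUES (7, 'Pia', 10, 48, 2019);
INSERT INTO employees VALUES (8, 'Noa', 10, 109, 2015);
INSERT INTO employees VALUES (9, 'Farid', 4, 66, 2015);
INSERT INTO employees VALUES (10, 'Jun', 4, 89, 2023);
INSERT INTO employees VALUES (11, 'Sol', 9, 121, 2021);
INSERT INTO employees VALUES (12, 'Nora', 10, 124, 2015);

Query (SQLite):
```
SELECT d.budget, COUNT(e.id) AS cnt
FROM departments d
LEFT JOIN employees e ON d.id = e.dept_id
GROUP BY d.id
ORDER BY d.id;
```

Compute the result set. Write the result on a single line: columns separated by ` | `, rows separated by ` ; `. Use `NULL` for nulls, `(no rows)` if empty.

217 | 4 ; 227 | 2 ; 651 | 6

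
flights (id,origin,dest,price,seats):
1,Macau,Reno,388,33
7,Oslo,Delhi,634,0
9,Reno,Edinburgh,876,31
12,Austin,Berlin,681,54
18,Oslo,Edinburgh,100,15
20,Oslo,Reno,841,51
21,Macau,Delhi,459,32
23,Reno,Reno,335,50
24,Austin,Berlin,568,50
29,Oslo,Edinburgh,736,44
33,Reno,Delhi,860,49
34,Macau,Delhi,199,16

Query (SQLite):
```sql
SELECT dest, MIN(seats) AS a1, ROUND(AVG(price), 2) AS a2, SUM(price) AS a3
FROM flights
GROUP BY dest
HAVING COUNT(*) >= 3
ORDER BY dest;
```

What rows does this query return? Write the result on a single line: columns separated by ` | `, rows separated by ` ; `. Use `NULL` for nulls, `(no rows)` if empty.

Group flights by dest.
Per group compute: MIN(seats), ROUND(AVG(price), 2), SUM(price).
HAVING: drop groups with fewer than 3 rows.
  Berlin: ids {12, 24} → MIN(seats)=50, ROUND(AVG(price), 2)=624.5, SUM(price)=1249
  Delhi: ids {7, 21, 33, 34} → MIN(seats)=0, ROUND(AVG(price), 2)=538, SUM(price)=2152
  Edinburgh: ids {9, 18, 29} → MIN(seats)=15, ROUND(AVG(price), 2)=570.67, SUM(price)=1712
  Reno: ids {1, 20, 23} → MIN(seats)=33, ROUND(AVG(price), 2)=521.33, SUM(price)=1564

Delhi | 0 | 538 | 2152 ; Edinburgh | 15 | 570.67 | 1712 ; Reno | 33 | 521.33 | 1564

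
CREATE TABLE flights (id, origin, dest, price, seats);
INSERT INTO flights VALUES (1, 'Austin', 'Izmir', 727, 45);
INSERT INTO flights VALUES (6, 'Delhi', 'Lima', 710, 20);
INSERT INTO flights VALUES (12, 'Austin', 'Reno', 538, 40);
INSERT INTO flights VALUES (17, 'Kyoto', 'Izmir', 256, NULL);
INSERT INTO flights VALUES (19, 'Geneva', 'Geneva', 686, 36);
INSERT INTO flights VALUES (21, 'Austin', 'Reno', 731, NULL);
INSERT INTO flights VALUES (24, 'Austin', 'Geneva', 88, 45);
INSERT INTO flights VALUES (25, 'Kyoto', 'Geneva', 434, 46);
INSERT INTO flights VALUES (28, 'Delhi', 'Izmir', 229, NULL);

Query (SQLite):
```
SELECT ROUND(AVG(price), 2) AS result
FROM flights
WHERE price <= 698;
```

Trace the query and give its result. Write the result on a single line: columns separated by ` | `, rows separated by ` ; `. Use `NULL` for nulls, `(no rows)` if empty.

371.83

Rows where price <= 698 → price values: [538, 256, 686, 88, 434, 229].
AVG = 2231 / 6 (rounded to 2 dp).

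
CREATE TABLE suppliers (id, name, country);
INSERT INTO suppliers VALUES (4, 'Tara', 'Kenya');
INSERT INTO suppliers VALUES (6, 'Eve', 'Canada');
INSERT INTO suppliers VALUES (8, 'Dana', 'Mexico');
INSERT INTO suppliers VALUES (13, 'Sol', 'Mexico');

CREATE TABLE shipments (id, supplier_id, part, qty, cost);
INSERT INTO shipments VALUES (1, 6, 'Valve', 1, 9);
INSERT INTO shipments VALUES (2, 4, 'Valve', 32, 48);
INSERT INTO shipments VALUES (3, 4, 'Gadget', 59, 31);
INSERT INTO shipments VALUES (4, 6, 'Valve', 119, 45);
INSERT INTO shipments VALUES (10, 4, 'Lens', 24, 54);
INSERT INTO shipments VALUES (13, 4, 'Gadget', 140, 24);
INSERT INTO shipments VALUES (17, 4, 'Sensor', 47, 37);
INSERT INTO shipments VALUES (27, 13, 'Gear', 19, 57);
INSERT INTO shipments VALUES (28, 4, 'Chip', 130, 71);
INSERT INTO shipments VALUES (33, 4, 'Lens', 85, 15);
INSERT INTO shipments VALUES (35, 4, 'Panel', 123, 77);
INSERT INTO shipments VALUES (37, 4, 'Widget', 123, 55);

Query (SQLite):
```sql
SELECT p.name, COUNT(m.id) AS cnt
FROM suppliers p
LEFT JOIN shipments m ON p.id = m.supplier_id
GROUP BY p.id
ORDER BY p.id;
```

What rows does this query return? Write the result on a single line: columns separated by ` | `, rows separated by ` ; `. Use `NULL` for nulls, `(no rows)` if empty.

LEFT JOIN keeps every suppliers row; unmatched ones get NULL for shipments columns.
Group by suppliers.id and compute COUNT(m.id). COUNT(col) of an all-NULL group is 0.
  4: ids {2, 3, 10, 13, 17, 28, 33, 35, 37} → COUNT(m.id)=9
  6: ids {1, 4} → COUNT(m.id)=2
  8: ids {—} → COUNT(m.id)=0
  13: ids {27} → COUNT(m.id)=1

Tara | 9 ; Eve | 2 ; Dana | 0 ; Sol | 1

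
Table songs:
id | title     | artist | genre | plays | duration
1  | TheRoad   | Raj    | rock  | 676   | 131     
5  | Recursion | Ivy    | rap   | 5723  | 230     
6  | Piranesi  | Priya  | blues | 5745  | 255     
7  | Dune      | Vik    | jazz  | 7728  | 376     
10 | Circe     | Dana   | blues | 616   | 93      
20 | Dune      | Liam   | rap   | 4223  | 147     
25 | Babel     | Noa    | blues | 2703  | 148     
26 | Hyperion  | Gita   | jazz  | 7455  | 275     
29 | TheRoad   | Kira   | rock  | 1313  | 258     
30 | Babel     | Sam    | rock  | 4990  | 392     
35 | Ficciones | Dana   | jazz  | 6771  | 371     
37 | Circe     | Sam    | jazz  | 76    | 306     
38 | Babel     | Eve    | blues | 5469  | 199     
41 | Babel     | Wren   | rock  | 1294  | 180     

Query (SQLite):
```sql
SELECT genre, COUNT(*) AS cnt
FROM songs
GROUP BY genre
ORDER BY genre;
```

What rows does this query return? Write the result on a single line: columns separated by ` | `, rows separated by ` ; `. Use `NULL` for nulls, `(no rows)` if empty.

Partition songs by genre; compute COUNT(*) within each group.
  blues: ids {6, 10, 25, 38} → COUNT(*)=4
  jazz: ids {7, 26, 35, 37} → COUNT(*)=4
  rap: ids {5, 20} → COUNT(*)=2
  rock: ids {1, 29, 30, 41} → COUNT(*)=4

blues | 4 ; jazz | 4 ; rap | 2 ; rock | 4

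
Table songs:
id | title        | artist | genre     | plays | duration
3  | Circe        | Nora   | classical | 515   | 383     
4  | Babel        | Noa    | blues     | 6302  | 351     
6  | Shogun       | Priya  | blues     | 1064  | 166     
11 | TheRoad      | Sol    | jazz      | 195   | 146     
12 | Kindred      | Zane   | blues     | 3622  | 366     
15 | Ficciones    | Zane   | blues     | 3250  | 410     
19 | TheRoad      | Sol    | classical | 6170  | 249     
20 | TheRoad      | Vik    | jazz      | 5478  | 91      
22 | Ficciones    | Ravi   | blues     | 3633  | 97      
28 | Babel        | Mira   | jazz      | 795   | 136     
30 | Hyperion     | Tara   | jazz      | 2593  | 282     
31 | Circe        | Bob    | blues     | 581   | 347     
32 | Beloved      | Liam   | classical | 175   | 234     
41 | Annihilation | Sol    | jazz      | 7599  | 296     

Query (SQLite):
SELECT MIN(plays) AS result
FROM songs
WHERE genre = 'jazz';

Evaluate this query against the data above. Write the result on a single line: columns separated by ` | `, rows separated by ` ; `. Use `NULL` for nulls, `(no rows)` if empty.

Rows where genre='jazz' → plays values: [195, 5478, 795, 2593, 7599].
MIN of non-NULL values = 195.

195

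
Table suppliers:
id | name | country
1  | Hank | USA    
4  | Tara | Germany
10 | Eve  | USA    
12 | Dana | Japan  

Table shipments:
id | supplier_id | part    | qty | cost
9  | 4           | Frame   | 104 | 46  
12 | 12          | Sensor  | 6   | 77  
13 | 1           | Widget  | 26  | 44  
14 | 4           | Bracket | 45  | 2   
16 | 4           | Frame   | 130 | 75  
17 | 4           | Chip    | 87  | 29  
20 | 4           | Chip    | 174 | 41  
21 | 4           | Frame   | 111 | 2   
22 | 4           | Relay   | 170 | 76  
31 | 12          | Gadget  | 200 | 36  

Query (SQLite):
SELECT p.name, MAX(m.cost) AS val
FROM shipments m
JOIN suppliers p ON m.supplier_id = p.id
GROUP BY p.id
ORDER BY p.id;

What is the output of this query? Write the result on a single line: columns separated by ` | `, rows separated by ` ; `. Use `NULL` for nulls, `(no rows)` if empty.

Hank | 44 ; Tara | 76 ; Dana | 77

Join each shipments row to its suppliers via supplier_id.
Group joined rows by suppliers.id; compute MAX(m.cost) per group.
  1: ids {13} → MAX(m.cost)=44
  4: ids {9, 14, 16, 17, 20, 21, 22} → MAX(m.cost)=76
  12: ids {12, 31} → MAX(m.cost)=77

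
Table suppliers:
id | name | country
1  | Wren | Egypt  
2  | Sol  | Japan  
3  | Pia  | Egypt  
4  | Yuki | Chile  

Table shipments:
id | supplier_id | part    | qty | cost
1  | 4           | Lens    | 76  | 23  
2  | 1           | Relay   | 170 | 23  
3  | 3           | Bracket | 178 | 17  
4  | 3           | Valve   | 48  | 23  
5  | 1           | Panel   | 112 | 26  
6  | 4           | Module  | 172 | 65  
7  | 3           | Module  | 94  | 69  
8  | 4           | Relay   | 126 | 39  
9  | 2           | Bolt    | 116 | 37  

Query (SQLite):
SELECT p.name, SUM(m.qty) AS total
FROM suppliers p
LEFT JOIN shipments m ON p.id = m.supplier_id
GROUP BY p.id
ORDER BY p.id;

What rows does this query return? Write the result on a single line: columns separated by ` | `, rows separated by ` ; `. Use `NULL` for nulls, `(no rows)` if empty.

Wren | 282 ; Sol | 116 ; Pia | 320 ; Yuki | 374

LEFT JOIN keeps every suppliers row; unmatched ones get NULL for shipments columns.
Group by suppliers.id and compute SUM(m.qty). SUM over an all-NULL group is NULL.
  1: ids {2, 5} → SUM(m.qty)=282
  2: ids {9} → SUM(m.qty)=116
  3: ids {3, 4, 7} → SUM(m.qty)=320
  4: ids {1, 6, 8} → SUM(m.qty)=374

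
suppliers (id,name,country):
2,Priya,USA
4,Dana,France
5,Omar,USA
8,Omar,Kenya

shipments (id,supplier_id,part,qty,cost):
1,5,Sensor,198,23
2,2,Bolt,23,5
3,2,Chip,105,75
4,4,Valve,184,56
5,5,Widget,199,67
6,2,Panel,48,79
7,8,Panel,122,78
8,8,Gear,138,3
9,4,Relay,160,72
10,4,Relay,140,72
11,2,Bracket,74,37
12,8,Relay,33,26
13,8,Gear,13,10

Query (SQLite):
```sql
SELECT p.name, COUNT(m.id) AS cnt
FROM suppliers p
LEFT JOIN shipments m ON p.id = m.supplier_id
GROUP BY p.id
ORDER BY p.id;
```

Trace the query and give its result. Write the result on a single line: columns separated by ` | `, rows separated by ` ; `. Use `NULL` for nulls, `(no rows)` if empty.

Priya | 4 ; Dana | 3 ; Omar | 2 ; Omar | 4

LEFT JOIN keeps every suppliers row; unmatched ones get NULL for shipments columns.
Group by suppliers.id and compute COUNT(m.id). COUNT(col) of an all-NULL group is 0.
  2: ids {2, 3, 6, 11} → COUNT(m.id)=4
  4: ids {4, 9, 10} → COUNT(m.id)=3
  5: ids {1, 5} → COUNT(m.id)=2
  8: ids {7, 8, 12, 13} → COUNT(m.id)=4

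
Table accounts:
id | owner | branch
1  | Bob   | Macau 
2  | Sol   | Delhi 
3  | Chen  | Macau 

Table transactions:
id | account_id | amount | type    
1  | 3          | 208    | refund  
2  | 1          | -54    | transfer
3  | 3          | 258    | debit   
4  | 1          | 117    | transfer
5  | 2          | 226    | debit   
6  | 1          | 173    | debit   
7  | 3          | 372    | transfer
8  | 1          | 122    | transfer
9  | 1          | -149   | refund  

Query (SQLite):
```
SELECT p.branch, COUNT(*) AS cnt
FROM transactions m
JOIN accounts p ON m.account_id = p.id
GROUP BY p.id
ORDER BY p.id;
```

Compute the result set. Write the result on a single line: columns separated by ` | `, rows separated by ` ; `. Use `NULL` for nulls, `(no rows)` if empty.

Join each transactions row to its accounts via account_id.
Group joined rows by accounts.id; compute COUNT(*) per group.
  1: ids {2, 4, 6, 8, 9} → COUNT(*)=5
  2: ids {5} → COUNT(*)=1
  3: ids {1, 3, 7} → COUNT(*)=3

Macau | 5 ; Delhi | 1 ; Macau | 3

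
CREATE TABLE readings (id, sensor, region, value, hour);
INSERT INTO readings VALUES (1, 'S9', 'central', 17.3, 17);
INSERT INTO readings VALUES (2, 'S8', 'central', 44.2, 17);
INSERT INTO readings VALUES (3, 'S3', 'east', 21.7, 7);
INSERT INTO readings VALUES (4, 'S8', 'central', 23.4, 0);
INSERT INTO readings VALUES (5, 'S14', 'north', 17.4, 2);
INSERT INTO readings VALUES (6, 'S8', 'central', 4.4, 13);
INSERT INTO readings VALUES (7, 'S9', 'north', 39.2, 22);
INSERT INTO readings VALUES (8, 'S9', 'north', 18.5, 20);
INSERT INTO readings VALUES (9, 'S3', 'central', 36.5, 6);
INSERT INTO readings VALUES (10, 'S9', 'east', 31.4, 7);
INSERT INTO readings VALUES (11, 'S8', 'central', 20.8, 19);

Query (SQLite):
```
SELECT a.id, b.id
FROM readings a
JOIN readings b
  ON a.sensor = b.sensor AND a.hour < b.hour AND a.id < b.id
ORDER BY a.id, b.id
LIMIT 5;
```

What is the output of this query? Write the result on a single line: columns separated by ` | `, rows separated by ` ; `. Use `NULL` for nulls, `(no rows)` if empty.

Pairs (a,b) with same sensor, a.hour < b.hour, a.id < b.id.
sensor groups: S14:{5} S3:{3,9} S8:{2,4,6,11} S9:{1,7,8,10}
Ordered by (a.id, b.id); first 5.

1 | 7 ; 1 | 8 ; 2 | 11 ; 4 | 6 ; 4 | 11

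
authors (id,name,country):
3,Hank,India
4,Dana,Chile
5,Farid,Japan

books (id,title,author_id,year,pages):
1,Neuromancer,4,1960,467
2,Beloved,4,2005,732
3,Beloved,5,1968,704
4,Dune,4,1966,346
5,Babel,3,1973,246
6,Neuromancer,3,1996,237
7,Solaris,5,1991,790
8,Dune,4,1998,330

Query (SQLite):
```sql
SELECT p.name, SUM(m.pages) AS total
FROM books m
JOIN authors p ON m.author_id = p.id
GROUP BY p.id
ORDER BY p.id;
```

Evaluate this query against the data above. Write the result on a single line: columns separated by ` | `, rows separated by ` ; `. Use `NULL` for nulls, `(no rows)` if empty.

Hank | 483 ; Dana | 1875 ; Farid | 1494

Join each books row to its authors via author_id.
Group joined rows by authors.id; compute SUM(m.pages) per group.
  3: ids {5, 6} → SUM(m.pages)=483
  4: ids {1, 2, 4, 8} → SUM(m.pages)=1875
  5: ids {3, 7} → SUM(m.pages)=1494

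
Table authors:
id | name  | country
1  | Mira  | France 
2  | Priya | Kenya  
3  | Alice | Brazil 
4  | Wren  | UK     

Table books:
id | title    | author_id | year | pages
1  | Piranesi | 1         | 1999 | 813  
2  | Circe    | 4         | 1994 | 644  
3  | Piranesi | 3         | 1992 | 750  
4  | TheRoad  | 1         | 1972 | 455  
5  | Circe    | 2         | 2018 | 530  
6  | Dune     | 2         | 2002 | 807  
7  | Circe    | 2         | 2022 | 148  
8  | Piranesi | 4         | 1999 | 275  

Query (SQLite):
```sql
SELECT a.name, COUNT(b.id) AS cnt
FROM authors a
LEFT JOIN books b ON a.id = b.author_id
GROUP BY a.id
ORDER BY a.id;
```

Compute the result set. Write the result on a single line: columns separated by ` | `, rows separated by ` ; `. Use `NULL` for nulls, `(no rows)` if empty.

LEFT JOIN keeps every authors row; unmatched ones get NULL for books columns.
Group by authors.id and compute COUNT(b.id). COUNT(col) of an all-NULL group is 0.
  1: ids {1, 4} → COUNT(b.id)=2
  2: ids {5, 6, 7} → COUNT(b.id)=3
  3: ids {3} → COUNT(b.id)=1
  4: ids {2, 8} → COUNT(b.id)=2

Mira | 2 ; Priya | 3 ; Alice | 1 ; Wren | 2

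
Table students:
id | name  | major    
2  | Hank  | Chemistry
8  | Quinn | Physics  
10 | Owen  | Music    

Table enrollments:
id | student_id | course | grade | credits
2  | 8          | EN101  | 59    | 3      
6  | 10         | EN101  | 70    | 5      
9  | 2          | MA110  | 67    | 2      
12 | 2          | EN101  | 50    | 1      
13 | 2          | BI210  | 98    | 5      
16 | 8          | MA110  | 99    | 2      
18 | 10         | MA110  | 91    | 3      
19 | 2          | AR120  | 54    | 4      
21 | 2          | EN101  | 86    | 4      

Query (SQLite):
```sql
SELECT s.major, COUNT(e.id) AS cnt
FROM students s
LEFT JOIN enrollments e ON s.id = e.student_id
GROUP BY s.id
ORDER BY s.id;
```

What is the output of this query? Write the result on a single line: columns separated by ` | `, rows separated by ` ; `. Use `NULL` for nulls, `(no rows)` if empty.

Chemistry | 5 ; Physics | 2 ; Music | 2

LEFT JOIN keeps every students row; unmatched ones get NULL for enrollments columns.
Group by students.id and compute COUNT(e.id). COUNT(col) of an all-NULL group is 0.
  2: ids {9, 12, 13, 19, 21} → COUNT(e.id)=5
  8: ids {2, 16} → COUNT(e.id)=2
  10: ids {6, 18} → COUNT(e.id)=2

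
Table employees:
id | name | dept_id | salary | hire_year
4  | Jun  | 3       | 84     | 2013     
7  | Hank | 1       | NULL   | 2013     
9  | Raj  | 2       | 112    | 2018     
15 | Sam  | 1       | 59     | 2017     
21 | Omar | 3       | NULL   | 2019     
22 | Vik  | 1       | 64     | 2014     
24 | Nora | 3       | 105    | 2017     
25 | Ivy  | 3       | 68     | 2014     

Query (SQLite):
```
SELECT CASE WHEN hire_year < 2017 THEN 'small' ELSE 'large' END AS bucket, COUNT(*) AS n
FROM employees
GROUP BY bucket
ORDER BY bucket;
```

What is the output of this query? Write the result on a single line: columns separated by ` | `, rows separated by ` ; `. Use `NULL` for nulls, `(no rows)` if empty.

large | 4 ; small | 4

Bucket rows by hire_year < 2017 → 'small' else 'large'; count each bucket.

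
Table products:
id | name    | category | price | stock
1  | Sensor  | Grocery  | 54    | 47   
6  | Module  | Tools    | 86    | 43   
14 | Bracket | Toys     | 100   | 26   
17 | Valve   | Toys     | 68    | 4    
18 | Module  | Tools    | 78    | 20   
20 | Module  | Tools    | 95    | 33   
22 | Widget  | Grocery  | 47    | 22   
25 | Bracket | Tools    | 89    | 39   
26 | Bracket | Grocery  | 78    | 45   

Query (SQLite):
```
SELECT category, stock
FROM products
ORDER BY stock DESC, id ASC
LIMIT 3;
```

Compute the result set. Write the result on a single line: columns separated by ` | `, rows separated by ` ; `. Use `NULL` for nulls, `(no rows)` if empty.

Sort by stock desc, tiebreak id asc: (47, id=1), (45, id=26), (43, id=6), (39, id=25), (33, id=20), (26, id=14) …. Take first 3.

Grocery | 47 ; Grocery | 45 ; Tools | 43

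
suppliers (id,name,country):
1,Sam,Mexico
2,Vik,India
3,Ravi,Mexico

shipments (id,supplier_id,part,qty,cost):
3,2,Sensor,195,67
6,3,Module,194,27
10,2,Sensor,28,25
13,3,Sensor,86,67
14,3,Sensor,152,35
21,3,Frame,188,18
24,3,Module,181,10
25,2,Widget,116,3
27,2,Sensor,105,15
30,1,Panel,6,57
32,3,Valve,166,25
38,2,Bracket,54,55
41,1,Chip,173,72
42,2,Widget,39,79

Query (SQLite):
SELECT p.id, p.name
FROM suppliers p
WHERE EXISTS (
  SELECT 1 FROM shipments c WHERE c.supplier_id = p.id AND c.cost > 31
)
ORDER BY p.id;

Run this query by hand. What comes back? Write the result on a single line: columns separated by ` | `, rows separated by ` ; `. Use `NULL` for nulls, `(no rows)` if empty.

1 | Sam ; 2 | Vik ; 3 | Ravi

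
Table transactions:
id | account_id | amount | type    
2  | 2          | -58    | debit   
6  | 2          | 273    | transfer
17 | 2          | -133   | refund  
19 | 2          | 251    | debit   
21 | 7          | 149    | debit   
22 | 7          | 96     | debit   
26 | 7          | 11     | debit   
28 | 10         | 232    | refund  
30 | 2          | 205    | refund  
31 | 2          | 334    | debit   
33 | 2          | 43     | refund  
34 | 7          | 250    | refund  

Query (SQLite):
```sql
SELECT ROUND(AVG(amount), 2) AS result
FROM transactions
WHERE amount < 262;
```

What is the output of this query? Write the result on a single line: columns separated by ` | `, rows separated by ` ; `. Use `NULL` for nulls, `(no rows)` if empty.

Rows where amount < 262 → amount values: [-58, -133, 251, 149, 96, 11, 232, 205, 43, 250].
AVG = 1046 / 10 (rounded to 2 dp).

104.6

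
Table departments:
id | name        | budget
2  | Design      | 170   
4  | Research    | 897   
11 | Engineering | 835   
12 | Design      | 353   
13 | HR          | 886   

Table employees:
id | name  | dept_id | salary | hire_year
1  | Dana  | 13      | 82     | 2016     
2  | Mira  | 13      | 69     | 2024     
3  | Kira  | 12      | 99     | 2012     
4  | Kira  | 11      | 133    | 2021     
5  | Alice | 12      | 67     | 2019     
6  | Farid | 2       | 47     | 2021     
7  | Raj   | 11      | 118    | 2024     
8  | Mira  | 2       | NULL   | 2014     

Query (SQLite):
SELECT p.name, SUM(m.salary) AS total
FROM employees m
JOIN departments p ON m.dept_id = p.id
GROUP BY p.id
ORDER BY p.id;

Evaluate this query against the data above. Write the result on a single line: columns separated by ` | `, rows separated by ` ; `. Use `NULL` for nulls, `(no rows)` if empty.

Design | 47 ; Engineering | 251 ; Design | 166 ; HR | 151

Join each employees row to its departments via dept_id.
Group joined rows by departments.id; compute SUM(m.salary) per group.
  2: ids {6, 8} → SUM(m.salary)=47
  11: ids {4, 7} → SUM(m.salary)=251
  12: ids {3, 5} → SUM(m.salary)=166
  13: ids {1, 2} → SUM(m.salary)=151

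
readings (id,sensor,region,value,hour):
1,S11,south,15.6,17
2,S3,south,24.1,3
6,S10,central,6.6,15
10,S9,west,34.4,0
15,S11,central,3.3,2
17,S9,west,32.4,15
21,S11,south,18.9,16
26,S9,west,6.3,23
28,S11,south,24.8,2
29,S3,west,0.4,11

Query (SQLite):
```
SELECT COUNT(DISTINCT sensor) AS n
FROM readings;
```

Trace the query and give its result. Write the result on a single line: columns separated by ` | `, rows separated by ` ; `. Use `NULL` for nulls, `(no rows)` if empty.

4

Count distinct non-NULL sensor values.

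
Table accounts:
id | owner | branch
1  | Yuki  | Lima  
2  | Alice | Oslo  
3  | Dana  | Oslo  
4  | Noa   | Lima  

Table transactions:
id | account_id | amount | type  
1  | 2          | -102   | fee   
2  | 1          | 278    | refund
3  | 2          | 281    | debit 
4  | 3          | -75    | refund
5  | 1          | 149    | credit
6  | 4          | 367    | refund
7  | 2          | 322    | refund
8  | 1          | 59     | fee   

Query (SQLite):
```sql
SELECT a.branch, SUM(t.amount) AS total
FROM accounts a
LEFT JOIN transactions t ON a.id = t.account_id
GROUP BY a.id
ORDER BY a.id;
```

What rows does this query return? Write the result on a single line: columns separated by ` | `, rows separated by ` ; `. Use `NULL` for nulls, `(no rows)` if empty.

Lima | 486 ; Oslo | 501 ; Oslo | -75 ; Lima | 367

LEFT JOIN keeps every accounts row; unmatched ones get NULL for transactions columns.
Group by accounts.id and compute SUM(t.amount). SUM over an all-NULL group is NULL.
  1: ids {2, 5, 8} → SUM(t.amount)=486
  2: ids {1, 3, 7} → SUM(t.amount)=501
  3: ids {4} → SUM(t.amount)=-75
  4: ids {6} → SUM(t.amount)=367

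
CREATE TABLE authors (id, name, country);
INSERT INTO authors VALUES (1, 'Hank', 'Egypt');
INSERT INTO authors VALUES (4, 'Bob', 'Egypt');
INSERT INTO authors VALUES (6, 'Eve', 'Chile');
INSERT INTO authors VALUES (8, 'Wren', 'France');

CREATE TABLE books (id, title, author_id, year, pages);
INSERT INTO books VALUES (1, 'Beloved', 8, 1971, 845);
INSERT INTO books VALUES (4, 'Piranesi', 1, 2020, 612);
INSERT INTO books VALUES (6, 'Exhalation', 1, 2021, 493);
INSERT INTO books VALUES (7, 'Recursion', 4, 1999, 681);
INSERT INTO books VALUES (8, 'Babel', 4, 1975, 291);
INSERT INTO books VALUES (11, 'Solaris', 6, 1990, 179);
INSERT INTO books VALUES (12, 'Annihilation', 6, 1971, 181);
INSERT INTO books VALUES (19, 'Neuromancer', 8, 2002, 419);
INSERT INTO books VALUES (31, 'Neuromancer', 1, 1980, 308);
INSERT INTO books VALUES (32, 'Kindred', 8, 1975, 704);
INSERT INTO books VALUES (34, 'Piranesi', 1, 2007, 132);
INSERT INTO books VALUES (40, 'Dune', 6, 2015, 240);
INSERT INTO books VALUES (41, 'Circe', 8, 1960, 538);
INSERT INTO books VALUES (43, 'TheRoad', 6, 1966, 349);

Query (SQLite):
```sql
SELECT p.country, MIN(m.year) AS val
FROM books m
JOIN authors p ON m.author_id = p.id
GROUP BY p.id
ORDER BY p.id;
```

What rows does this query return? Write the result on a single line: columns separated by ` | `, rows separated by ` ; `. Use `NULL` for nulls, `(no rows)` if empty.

Join each books row to its authors via author_id.
Group joined rows by authors.id; compute MIN(m.year) per group.
  1: ids {4, 6, 31, 34} → MIN(m.year)=1980
  4: ids {7, 8} → MIN(m.year)=1975
  6: ids {11, 12, 40, 43} → MIN(m.year)=1966
  8: ids {1, 19, 32, 41} → MIN(m.year)=1960

Egypt | 1980 ; Egypt | 1975 ; Chile | 1966 ; France | 1960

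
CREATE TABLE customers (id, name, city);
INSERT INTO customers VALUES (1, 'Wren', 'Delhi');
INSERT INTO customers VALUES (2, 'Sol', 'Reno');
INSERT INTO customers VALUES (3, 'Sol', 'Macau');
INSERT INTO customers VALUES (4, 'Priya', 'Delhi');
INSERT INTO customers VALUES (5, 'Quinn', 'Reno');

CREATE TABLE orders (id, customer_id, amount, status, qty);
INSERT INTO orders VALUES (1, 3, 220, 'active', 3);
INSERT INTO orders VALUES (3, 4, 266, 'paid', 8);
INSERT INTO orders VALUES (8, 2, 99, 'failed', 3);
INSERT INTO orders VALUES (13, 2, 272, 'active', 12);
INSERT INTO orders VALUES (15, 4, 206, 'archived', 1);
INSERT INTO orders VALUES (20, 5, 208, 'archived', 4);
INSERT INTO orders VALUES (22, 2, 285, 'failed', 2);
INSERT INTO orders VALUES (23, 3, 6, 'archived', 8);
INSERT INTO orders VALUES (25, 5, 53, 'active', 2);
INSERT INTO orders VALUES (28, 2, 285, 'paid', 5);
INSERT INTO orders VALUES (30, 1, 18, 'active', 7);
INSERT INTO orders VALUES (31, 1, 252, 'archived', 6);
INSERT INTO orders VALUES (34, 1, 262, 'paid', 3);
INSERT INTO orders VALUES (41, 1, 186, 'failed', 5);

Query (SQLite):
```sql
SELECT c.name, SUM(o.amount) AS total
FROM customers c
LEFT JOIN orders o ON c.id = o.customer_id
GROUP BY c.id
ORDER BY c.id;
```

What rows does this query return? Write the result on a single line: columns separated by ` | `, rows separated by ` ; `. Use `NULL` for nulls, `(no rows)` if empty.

LEFT JOIN keeps every customers row; unmatched ones get NULL for orders columns.
Group by customers.id and compute SUM(o.amount). SUM over an all-NULL group is NULL.
  1: ids {30, 31, 34, 41} → SUM(o.amount)=718
  2: ids {8, 13, 22, 28} → SUM(o.amount)=941
  3: ids {1, 23} → SUM(o.amount)=226
  4: ids {3, 15} → SUM(o.amount)=472
  5: ids {20, 25} → SUM(o.amount)=261

Wren | 718 ; Sol | 941 ; Sol | 226 ; Priya | 472 ; Quinn | 261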